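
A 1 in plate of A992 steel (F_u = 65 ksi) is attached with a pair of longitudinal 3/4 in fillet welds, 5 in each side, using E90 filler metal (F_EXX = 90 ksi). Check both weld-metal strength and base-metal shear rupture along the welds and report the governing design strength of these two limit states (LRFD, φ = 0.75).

φR_n ≈ 215 kip (weld metal governs)

t_e = 0.707 × 0.75 = 0.5302 in; L = 10 in.
Weld metal: φR_n = 0.75 × 0.6 × 90 × 0.5302 × 10 = 214.8 kip.
Base metal (shear rupture): φR_n = 0.75 × 0.6 × 65 × 1 × 10 = 292.5 kip.
Governing: weld metal.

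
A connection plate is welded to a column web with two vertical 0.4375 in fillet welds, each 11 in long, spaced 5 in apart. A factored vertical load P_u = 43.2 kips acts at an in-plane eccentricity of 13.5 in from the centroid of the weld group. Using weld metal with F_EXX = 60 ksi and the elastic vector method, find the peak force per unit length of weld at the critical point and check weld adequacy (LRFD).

Total weld length L_w = 22 in. Treat welds as unit-width lines.
Polar moment about centroid: J = 2[d³/12 + d(b/2)²] = 2[11³/12 + 11×2.5²] = 359.3 in³.
Direct shear f_v = P/L_w = 43.2 / 22 = 1.964 kip/in (vertical).
Torsion M = P·e = 43.2 × 13.5 = 583.2 kip·in.
Critical point at (x, y) = (2.5, 5.5) from centroid. f_tx = M·y/J = 8.927 kip/in; f_ty = M·x/J = 4.058 kip/in.
Resultant f_max = √[f_tx² + (f_v + f_ty)²] = √[8.927² + (1.964 + 4.058)²] = 10.77 kip/in.
Capacity per unit length: φr_n = 0.75 × 0.6 × 60 × (0.707 × 0.4375) = 8.351 kip/in.
10.77 > 8.351 → NOT adequate.

f_max ≈ 10.8 kip/in; NOT adequate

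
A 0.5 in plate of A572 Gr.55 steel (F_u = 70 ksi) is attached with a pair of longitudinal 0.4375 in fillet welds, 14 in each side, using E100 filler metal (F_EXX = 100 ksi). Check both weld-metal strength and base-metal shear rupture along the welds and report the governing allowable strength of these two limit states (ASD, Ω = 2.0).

R_n/Ω ≈ 260 kip (weld metal governs)

t_e = 0.707 × 0.4375 = 0.3093 in; L = 28 in.
Weld metal: R_n/Ω = (1/2.0) × 0.6 × 100 × 0.3093 × 28 = 259.8 kip.
Base metal (shear rupture): R_n/Ω = (1/2.0) × 0.6 × 70 × 0.5 × 28 = 294 kip.
Governing: weld metal.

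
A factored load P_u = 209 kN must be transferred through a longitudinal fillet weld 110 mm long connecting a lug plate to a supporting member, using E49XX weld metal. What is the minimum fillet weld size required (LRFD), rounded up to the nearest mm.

w = 13 mm

E49XX → F_EXX = 490 MPa.
Total weld length L = 110 mm.
Required throat t_e = P_u / (φ × 0.6 F_EXX × L) = 209 / (0.75 × 0.6 × 490 × 110 × 10⁻³) = 8.617 mm.
Required leg w = t_e / 0.707 = 12.19 mm → use 13 mm.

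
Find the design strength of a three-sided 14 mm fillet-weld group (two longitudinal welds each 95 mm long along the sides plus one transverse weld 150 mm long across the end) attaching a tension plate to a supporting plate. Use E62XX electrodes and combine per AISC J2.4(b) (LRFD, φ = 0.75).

φR_n ≈ 1070 kN

E62XX → F_EXX = 620 MPa.
t_e = 0.707 × 14 = 9.898 mm.
R_nwl = 0.6 × 620 × 9.898 × 190 × 10⁻³ = 699.6 kN (longitudinal, 2 welds).
R_nwt = 0.6 × 620 × 9.898 × 150 × 10⁻³ = 552.3 kN (transverse, base value).
(i) R_nwl + R_nwt = 1252 kN; (ii) 0.85 R_nwl + 1.5 R_nwt = 1423 kN.
R_n = max = 1423 kN [governs: (ii)]; φR_n = 1067 kN.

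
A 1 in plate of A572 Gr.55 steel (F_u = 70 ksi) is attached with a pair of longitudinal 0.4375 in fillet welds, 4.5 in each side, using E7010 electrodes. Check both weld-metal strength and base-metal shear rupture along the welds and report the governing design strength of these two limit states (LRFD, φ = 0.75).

φR_n ≈ 87.7 kips (weld metal governs)

E70XX → F_EXX = 70 ksi.
t_e = 0.707 × 0.4375 = 0.3093 in; L = 9 in.
Weld metal: φR_n = 0.75 × 0.6 × 70 × 0.3093 × 9 = 87.69 kips.
Base metal (shear rupture): φR_n = 0.75 × 0.6 × 70 × 1 × 9 = 283.5 kips.
Governing: weld metal.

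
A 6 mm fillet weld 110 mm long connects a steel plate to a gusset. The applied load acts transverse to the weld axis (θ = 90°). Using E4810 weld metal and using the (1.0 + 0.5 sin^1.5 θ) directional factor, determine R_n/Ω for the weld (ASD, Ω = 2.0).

R_n/Ω ≈ 101 kN

E48XX → F_EXX = 480 MPa.
t_e = 0.707 × 6 = 4.242 mm; A_we = 4.242 × 110 = 466.6 mm².
Directional factor: 1.0 + 0.5 sin^1.5(90°) = 1.5.
F_nw = 0.6 × 480 × 1.5 = 432 MPa.
R_n/Ω = (432 × 466.6) / 2.0 × 10⁻³ = 100.8 kN.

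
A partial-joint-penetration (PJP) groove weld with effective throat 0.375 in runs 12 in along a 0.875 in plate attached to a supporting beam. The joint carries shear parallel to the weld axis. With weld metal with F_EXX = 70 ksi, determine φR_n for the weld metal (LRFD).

φR_n ≈ 142 kip

Effective throat (given) t_e = 0.375 in.
A_we = 0.375 × 12 = 4.5 in².
F_nw = 0.6 F_EXX = 42 ksi.
φR_n = 0.75 × 42 × 4.5 = 141.8 kip.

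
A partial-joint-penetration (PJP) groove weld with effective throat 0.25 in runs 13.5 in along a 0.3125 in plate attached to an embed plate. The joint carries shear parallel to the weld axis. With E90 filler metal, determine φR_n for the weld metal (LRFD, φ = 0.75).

φR_n ≈ 137 kip

E90XX → F_EXX = 90 ksi.
Effective throat (given) t_e = 0.25 in.
A_we = 0.25 × 13.5 = 3.375 in².
F_nw = 0.6 F_EXX = 54 ksi.
φR_n = 0.75 × 54 × 3.375 = 136.7 kip.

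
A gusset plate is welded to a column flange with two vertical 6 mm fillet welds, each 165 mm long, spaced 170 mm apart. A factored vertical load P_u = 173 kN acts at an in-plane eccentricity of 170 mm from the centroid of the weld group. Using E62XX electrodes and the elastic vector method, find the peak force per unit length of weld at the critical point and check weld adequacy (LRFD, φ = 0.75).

f_max ≈ 1530 N/mm; NOT adequate

E62XX → F_EXX = 620 MPa.
Total weld length L_w = 330 mm. Treat welds as unit-width lines.
Polar moment about centroid: J = 2[d³/12 + d(b/2)²] = 2[165³/12 + 165×85²] = 3133000 mm³.
Direct shear f_v = P/L_w = 173×10³ / 330 = 524.2 N/mm (vertical).
Torsion M = P·e = 173×10³ × 170 = 29410000 N·mm.
Critical point at (x, y) = (85, 82.5) from centroid. f_tx = M·y/J = 774.5 N/mm; f_ty = M·x/J = 797.9 N/mm.
Resultant f_max = √[f_tx² + (f_v + f_ty)²] = √[774.5² + (524.2 + 797.9)²] = 1532 N/mm.
Capacity per unit length: φr_n = 0.75 × 0.6 × 620 × (0.707 × 6) = 1184 N/mm.
1532 > 1184 → NOT adequate.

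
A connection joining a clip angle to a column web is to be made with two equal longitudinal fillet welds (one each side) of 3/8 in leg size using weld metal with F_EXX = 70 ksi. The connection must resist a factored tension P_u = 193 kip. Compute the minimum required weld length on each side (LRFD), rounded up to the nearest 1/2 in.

L = 12 in on each side

Throat t_e = 0.707 × 0.375 = 0.2651 in.
φr_n = 0.75 × 0.6 × 70 × 0.2651 = 8.351 kip/in.
L_req = P_u / φr_n = 193 / 8.351 = 23.11 in total.
Per side: 23.11 / 2 = 11.55 in.
Round up → use L = 12 in on each side.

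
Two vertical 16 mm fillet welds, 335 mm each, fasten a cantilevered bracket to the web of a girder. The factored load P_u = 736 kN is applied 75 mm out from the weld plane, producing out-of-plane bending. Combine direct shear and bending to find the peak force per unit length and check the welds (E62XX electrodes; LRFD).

f_max ≈ 1840 N/mm; adequate

E62XX → F_EXX = 620 MPa.
L_w = 2 × 335 = 670 mm; section modulus (unit throat) S = 2 × L²/6 = 37410 mm².
Direct shear f_v = P/L_w = 736×10³/670 = 1099 N/mm.
Moment M = P × e = 736×10³ × 75 = 55200000 N·mm; bending f_b = M/S = 1476 N/mm.
f_max = √(f_v² + f_b²) = √(1099² + 1476²) = 1840 N/mm.
φr_n = 0.75 × 0.6 × 620 × (0.707 × 16) = 3156 N/mm → adequate.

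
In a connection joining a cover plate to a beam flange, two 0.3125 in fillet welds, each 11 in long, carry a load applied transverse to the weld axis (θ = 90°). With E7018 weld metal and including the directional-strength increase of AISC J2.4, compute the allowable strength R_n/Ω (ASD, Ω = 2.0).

E70XX → F_EXX = 70 ksi.
t_e = 0.707 × 0.3125 = 0.2209 in; A_we = 0.2209 × 22 = 4.861 in².
Directional factor: 1.0 + 0.5 sin^1.5(90°) = 1.5.
F_nw = 0.6 × 70 × 1.5 = 63 ksi.
R_n/Ω = (63 × 4.861) / 2.0 = 153.1 kip.

R_n/Ω ≈ 153 kip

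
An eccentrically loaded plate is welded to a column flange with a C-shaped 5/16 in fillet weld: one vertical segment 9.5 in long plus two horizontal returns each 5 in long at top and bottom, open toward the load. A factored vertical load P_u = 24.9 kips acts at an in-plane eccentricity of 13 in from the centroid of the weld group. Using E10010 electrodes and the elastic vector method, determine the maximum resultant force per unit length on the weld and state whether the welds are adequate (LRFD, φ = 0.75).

f_max ≈ 6.47 kip/in; adequate

E100XX → F_EXX = 100 ksi.
Total weld length L_w = 19.5 in. Treat welds as unit-width lines.
Centroid: x̄ = 2×5×2.5 / 19.5 = 1.282 in from the vertical weld.
Polar moment about centroid: J = I_x + I_y = [9.5³/12 + 2×5×4.75²] + [9.5×1.282² + 2(5³/12 + 5×1.218²)] = 348.4 in³.
Direct shear f_v = P/L_w = 24.9 / 19.5 = 1.277 kip/in (vertical).
Torsion M = P·e = 24.9 × 13 = 323.7 kip·in.
Critical point at (x, y) = (3.718, 4.75) from centroid. f_tx = M·y/J = 4.414 kip/in; f_ty = M·x/J = 3.455 kip/in.
Resultant f_max = √[f_tx² + (f_v + f_ty)²] = √[4.414² + (1.277 + 3.455)²] = 6.471 kip/in.
Capacity per unit length: φr_n = 0.75 × 0.6 × 100 × (0.707 × 0.3125) = 9.942 kip/in.
6.471 ≤ 9.942 → adequate.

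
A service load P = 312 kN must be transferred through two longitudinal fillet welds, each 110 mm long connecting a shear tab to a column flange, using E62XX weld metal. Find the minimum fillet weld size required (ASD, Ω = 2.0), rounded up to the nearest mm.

E62XX → F_EXX = 620 MPa.
Total weld length L = 220 mm.
Required throat t_e = P × Ω / (0.6 F_EXX × L) = 312 × 2.0 / (0.6 × 620 × 220 × 10⁻³) = 7.625 mm.
Required leg w = t_e / 0.707 = 10.78 mm → use 11 mm.

w = 11 mm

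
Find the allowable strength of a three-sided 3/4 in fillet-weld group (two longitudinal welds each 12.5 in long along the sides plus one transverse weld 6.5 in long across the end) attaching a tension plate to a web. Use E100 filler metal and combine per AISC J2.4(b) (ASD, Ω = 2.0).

E100XX → F_EXX = 100 ksi.
t_e = 0.707 × 0.75 = 0.5302 in.
R_nwl = 0.6 × 100 × 0.5302 × 25 = 795.4 kips (longitudinal, 2 welds).
R_nwt = 0.6 × 100 × 0.5302 × 6.5 = 206.8 kips (transverse, base value).
(i) R_nwl + R_nwt = 1002 kips; (ii) 0.85 R_nwl + 1.5 R_nwt = 986.3 kips.
R_n = max = 1002 kips [governs: (i)]; R_n/Ω = 501.1 kips.

R_n/Ω ≈ 501 kips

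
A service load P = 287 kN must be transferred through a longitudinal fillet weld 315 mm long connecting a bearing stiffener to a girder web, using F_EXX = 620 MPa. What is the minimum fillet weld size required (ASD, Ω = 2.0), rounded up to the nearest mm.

Total weld length L = 315 mm.
Required throat t_e = P × Ω / (0.6 F_EXX × L) = 287 × 2.0 / (0.6 × 620 × 315 × 10⁻³) = 4.898 mm.
Required leg w = t_e / 0.707 = 6.928 mm → use 7 mm.

w = 7 mm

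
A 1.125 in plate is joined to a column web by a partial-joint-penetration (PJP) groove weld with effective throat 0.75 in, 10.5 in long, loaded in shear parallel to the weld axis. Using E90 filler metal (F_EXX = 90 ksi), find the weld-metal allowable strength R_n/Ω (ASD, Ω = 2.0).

Effective throat (given) t_e = 0.75 in.
A_we = 0.75 × 10.5 = 7.875 in².
F_nw = 0.6 F_EXX = 54 ksi.
R_n/Ω = (54 × 7.875) / 2.0 = 212.6 kip.

R_n/Ω ≈ 213 kip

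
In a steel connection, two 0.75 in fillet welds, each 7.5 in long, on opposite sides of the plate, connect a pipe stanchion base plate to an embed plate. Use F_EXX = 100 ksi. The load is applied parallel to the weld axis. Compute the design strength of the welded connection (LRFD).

φR_n ≈ 358 kip

Effective throat t_e = 0.707 × 0.75 = 0.5302 in.
Total length L = 15 in; A_we = 0.5302 × 15 = 7.954 in².
F_nw = 0.6 F_EXX = 0.6 × 100 = 60 ksi.
φR_n = 0.75 × 60 × 7.954 = 357.9 kip.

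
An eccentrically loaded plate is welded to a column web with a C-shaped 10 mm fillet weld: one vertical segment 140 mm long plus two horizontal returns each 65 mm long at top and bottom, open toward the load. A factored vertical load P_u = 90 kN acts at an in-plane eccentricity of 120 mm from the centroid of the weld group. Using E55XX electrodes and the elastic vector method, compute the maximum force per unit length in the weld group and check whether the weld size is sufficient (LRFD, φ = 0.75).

f_max ≈ 1170 N/mm; adequate

E55XX → F_EXX = 550 MPa.
Total weld length L_w = 270 mm. Treat welds as unit-width lines.
Centroid: x̄ = 2×65×32.5 / 270 = 15.65 mm from the vertical weld.
Polar moment about centroid: J = I_x + I_y = [140³/12 + 2×65×70²] + [140×15.65² + 2(65³/12 + 65×16.85²)] = 982600 mm³.
Direct shear f_v = P/L_w = 90×10³ / 270 = 333.3 N/mm (vertical).
Torsion M = P·e = 90×10³ × 120 = 10800000 N·mm.
Critical point at (x, y) = (49.35, 70) from centroid. f_tx = M·y/J = 769.4 N/mm; f_ty = M·x/J = 542.4 N/mm.
Resultant f_max = √[f_tx² + (f_v + f_ty)²] = √[769.4² + (333.3 + 542.4)²] = 1166 N/mm.
Capacity per unit length: φr_n = 0.75 × 0.6 × 550 × (0.707 × 10) = 1750 N/mm.
1166 ≤ 1750 → adequate.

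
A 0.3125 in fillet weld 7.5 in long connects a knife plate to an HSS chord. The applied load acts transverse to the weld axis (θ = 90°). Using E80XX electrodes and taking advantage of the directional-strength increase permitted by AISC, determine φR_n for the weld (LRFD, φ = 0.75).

E80XX → F_EXX = 80 ksi.
t_e = 0.707 × 0.3125 = 0.2209 in; A_we = 0.2209 × 7.5 = 1.657 in².
Directional factor: 1.0 + 0.5 sin^1.5(90°) = 1.5.
F_nw = 0.6 × 80 × 1.5 = 72 ksi.
φR_n = 0.75 × 72 × 1.657 = 89.48 kip.

φR_n ≈ 89.5 kip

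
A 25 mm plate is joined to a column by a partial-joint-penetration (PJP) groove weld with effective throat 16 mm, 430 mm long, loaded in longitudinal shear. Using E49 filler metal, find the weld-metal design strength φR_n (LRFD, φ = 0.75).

E49XX → F_EXX = 490 MPa.
Effective throat (given) t_e = 16 mm.
A_we = 16 × 430 = 6880 mm².
F_nw = 0.6 F_EXX = 294 MPa.
φR_n = 0.75 × 294 × 6880 × 10⁻³ = 1517 kN.

φR_n ≈ 1520 kN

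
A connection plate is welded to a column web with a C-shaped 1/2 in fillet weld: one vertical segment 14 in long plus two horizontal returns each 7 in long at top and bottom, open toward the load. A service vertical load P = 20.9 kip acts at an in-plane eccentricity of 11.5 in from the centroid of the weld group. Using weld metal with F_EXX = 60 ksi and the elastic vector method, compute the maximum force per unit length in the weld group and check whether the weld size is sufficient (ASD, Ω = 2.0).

f_max ≈ 2.51 kip/in; adequate

Total weld length L_w = 28 in. Treat welds as unit-width lines.
Centroid: x̄ = 2×7×3.5 / 28 = 1.75 in from the vertical weld.
Polar moment about centroid: J = I_x + I_y = [14³/12 + 2×7×7²] + [14×1.75² + 2(7³/12 + 7×1.75²)] = 1058 in³.
Direct shear f_v = P/L_w = 20.9 / 28 = 0.7464 kip/in (vertical).
Torsion M = P·e = 20.9 × 11.5 = 240.35 kip·in.
Critical point at (x, y) = (5.25, 7) from centroid. f_tx = M·y/J = 1.591 kip/in; f_ty = M·x/J = 1.193 kip/in.
Resultant f_max = √[f_tx² + (f_v + f_ty)²] = √[1.591² + (0.7464 + 1.193)²] = 2.509 kip/in.
Capacity per unit length: r_n/Ω = (1/2.0) × 0.6 × 60 × (0.707 × 0.5) = 6.363 kip/in.
2.509 ≤ 6.363 → adequate.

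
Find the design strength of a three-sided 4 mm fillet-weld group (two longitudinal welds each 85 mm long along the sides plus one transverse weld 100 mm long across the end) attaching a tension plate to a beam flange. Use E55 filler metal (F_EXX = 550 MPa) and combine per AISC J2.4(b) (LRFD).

t_e = 0.707 × 4 = 2.828 mm.
R_nwl = 0.6 × 550 × 2.828 × 170 × 10⁻³ = 158.7 kN (longitudinal, 2 welds).
R_nwt = 0.6 × 550 × 2.828 × 100 × 10⁻³ = 93.32 kN (transverse, base value).
(i) R_nwl + R_nwt = 252 kN; (ii) 0.85 R_nwl + 1.5 R_nwt = 274.8 kN.
R_n = max = 274.8 kN [governs: (ii)]; φR_n = 206.1 kN.

φR_n ≈ 206 kN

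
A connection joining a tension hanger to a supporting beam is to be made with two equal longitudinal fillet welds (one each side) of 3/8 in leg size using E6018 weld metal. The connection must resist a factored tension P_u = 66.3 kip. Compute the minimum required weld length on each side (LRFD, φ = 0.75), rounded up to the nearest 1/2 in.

E60XX → F_EXX = 60 ksi.
Throat t_e = 0.707 × 0.375 = 0.2651 in.
φr_n = 0.75 × 0.6 × 60 × 0.2651 = 7.158 kip/in.
L_req = P_u / φr_n = 66.3 / 7.158 = 9.262 in total.
Per side: 9.262 / 2 = 4.631 in.
Round up → use L = 5 in on each side.

L = 5 in on each side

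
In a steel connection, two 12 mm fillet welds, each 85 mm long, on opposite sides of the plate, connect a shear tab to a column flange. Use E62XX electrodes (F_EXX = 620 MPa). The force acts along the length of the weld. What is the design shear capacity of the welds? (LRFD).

Effective throat t_e = 0.707 × 12 = 8.484 mm.
Total length L = 170 mm; A_we = 8.484 × 170 = 1442 mm².
F_nw = 0.6 F_EXX = 0.6 × 620 = 372 MPa.
φR_n = 0.75 × 372 × 1442 × 10⁻³ = 402.4 kN.

φR_n ≈ 402 kN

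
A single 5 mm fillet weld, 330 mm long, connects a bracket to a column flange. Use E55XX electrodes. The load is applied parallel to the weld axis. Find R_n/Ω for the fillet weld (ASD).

R_n/Ω ≈ 192 kN

E55XX → F_EXX = 550 MPa.
Effective throat t_e = 0.707 × 5 = 3.535 mm.
Total length L = 330 mm; A_we = 3.535 × 330 = 1167 mm².
F_nw = 0.6 F_EXX = 0.6 × 550 = 330 MPa.
R_n = 330 × 1167 × 10⁻³ = 385 kN; R_n/Ω = 385/2.0 = 192.5 kN.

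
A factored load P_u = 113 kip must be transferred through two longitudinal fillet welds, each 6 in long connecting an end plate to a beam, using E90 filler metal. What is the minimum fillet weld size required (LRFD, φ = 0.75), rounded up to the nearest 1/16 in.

w = 3/8 in

E90XX → F_EXX = 90 ksi.
Total weld length L = 12 in.
Required throat t_e = P_u / (φ × 0.6 F_EXX × L) = 113 / (0.75 × 0.6 × 90 × 12) = 0.2325 in.
Required leg w = t_e / 0.707 = 0.3289 in → use 3/8 in.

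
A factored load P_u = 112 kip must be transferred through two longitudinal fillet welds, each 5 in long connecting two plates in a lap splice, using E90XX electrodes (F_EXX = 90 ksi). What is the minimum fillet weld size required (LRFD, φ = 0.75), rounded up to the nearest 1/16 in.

w = 7/16 in

Total weld length L = 10 in.
Required throat t_e = P_u / (φ × 0.6 F_EXX × L) = 112 / (0.75 × 0.6 × 90 × 10) = 0.2765 in.
Required leg w = t_e / 0.707 = 0.3912 in → use 7/16 in.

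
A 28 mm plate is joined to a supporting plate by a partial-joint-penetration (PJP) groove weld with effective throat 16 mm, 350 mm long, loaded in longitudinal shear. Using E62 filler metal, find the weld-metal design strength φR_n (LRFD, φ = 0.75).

φR_n ≈ 1560 kN

E62XX → F_EXX = 620 MPa.
Effective throat (given) t_e = 16 mm.
A_we = 16 × 350 = 5600 mm².
F_nw = 0.6 F_EXX = 372 MPa.
φR_n = 0.75 × 372 × 5600 × 10⁻³ = 1562 kN.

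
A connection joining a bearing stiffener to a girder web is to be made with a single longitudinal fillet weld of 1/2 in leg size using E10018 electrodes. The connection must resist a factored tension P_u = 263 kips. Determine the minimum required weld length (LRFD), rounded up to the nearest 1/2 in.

E100XX → F_EXX = 100 ksi.
Throat t_e = 0.707 × 0.5 = 0.3535 in.
φr_n = 0.75 × 0.6 × 100 × 0.3535 = 15.91 kips/in.
L_req = P_u / φr_n = 263 / 15.91 = 16.53 in total.
Round up → use L = 17 in.

L = 17 in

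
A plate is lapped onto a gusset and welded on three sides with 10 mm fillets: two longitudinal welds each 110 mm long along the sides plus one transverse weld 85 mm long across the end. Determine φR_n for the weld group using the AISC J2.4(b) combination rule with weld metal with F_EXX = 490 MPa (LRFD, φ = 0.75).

t_e = 0.707 × 10 = 7.07 mm.
R_nwl = 0.6 × 490 × 7.07 × 220 × 10⁻³ = 457.3 kN (longitudinal, 2 welds).
R_nwt = 0.6 × 490 × 7.07 × 85 × 10⁻³ = 176.7 kN (transverse, base value).
(i) R_nwl + R_nwt = 634 kN; (ii) 0.85 R_nwl + 1.5 R_nwt = 653.7 kN.
R_n = max = 653.7 kN [governs: (ii)]; φR_n = 490.3 kN.

φR_n ≈ 490 kN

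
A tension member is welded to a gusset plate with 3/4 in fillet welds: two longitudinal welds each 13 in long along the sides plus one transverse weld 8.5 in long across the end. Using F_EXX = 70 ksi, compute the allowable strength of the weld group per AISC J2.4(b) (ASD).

t_e = 0.707 × 0.75 = 0.5302 in.
R_nwl = 0.6 × 70 × 0.5302 × 26 = 579 kips (longitudinal, 2 welds).
R_nwt = 0.6 × 70 × 0.5302 × 8.5 = 189.3 kips (transverse, base value).
(i) R_nwl + R_nwt = 768.3 kips; (ii) 0.85 R_nwl + 1.5 R_nwt = 776.1 kips.
R_n = max = 776.1 kips [governs: (ii)]; R_n/Ω = 388.1 kips.

R_n/Ω ≈ 388 kips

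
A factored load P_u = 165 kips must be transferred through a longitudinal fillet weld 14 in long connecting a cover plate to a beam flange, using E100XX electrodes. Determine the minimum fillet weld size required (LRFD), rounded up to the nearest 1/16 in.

E100XX → F_EXX = 100 ksi.
Total weld length L = 14 in.
Required throat t_e = P_u / (φ × 0.6 F_EXX × L) = 165 / (0.75 × 0.6 × 100 × 14) = 0.2619 in.
Required leg w = t_e / 0.707 = 0.3704 in → use 3/8 in.

w = 3/8 in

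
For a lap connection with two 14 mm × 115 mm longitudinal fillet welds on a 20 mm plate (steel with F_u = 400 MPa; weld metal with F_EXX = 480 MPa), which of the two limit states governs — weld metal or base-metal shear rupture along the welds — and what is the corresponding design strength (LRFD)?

φR_n ≈ 492 kN (weld metal governs)

t_e = 0.707 × 14 = 9.898 mm; L = 230 mm.
Weld metal: φR_n = 0.75 × 0.6 × 480 × 9.898 × 230 × 10⁻³ = 491.7 kN.
Base metal (shear rupture): φR_n = 0.75 × 0.6 × 400 × 20 × 230 × 10⁻³ = 828 kN.
Governing: weld metal.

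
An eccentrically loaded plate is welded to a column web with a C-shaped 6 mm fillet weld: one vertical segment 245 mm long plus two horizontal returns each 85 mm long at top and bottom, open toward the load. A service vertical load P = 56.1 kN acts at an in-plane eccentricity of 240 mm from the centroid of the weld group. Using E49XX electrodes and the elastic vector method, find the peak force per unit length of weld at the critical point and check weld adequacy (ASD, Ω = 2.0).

E49XX → F_EXX = 490 MPa.
Total weld length L_w = 415 mm. Treat welds as unit-width lines.
Centroid: x̄ = 2×85×42.5 / 415 = 17.41 mm from the vertical weld.
Polar moment about centroid: J = I_x + I_y = [245³/12 + 2×85×122.5²] + [245×17.41² + 2(85³/12 + 85×25.09²)] = 4060000 mm³.
Direct shear f_v = P/L_w = 56.1×10³ / 415 = 135.2 N/mm (vertical).
Torsion M = P·e = 56.1×10³ × 240 = 13464000 N·mm.
Critical point at (x, y) = (67.59, 122.5) from centroid. f_tx = M·y/J = 406.2 N/mm; f_ty = M·x/J = 224.1 N/mm.
Resultant f_max = √[f_tx² + (f_v + f_ty)²] = √[406.2² + (135.2 + 224.1)²] = 542.3 N/mm.
Capacity per unit length: r_n/Ω = (1/2.0) × 0.6 × 490 × (0.707 × 6) = 623.6 N/mm.
542.3 ≤ 623.6 → adequate.

f_max ≈ 542 N/mm; adequate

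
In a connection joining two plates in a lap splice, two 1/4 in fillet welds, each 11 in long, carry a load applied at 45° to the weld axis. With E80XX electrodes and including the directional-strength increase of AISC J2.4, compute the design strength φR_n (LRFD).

E80XX → F_EXX = 80 ksi.
t_e = 0.707 × 0.25 = 0.1767 in; A_we = 0.1767 × 22 = 3.888 in².
Directional factor: 1.0 + 0.5 sin^1.5(45°) = 1.297.
F_nw = 0.6 × 80 × 1.297 = 62.27 ksi.
φR_n = 0.75 × 62.27 × 3.888 = 181.6 kips.

φR_n ≈ 182 kips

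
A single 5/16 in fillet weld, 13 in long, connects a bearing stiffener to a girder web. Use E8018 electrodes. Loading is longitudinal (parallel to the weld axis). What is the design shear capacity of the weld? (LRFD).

φR_n ≈ 103 kip

E80XX → F_EXX = 80 ksi.
Effective throat t_e = 0.707 × 0.3125 = 0.2209 in.
Total length L = 13 in; A_we = 0.2209 × 13 = 2.872 in².
F_nw = 0.6 F_EXX = 0.6 × 80 = 48 ksi.
φR_n = 0.75 × 48 × 2.872 = 103.4 kip.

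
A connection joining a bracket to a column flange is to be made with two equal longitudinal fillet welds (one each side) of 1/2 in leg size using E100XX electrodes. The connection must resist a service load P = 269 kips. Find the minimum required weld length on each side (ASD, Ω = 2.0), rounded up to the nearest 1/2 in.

E100XX → F_EXX = 100 ksi.
Throat t_e = 0.707 × 0.5 = 0.3535 in.
r_n/Ω = (0.6 × 100 × 0.3535) / 2.0 = 10.6 kip/in.
L_req = P / (r_n/Ω) = 269 / 10.6 = 25.37 in total.
Per side: 25.37 / 2 = 12.68 in.
Round up → use L = 13 in on each side.

L = 13 in on each side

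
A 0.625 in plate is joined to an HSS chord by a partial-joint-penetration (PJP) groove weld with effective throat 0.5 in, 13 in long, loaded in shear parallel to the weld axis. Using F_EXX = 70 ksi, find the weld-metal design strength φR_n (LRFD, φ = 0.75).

φR_n ≈ 205 kips

Effective throat (given) t_e = 0.5 in.
A_we = 0.5 × 13 = 6.5 in².
F_nw = 0.6 F_EXX = 42 ksi.
φR_n = 0.75 × 42 × 6.5 = 204.8 kips.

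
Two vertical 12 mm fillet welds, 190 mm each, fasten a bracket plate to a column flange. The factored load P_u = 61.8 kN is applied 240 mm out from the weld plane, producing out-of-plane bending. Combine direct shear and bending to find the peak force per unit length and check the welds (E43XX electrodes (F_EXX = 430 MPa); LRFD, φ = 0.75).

f_max ≈ 1240 N/mm; adequate

L_w = 2 × 190 = 380 mm; section modulus (unit throat) S = 2 × L²/6 = 12030 mm².
Direct shear f_v = P/L_w = 61.8×10³/380 = 162.6 N/mm.
Moment M = P × e = 61.8×10³ × 240 = 14832000 N·mm; bending f_b = M/S = 1233 N/mm.
f_max = √(f_v² + f_b²) = √(162.6² + 1233²) = 1243 N/mm.
φr_n = 0.75 × 0.6 × 430 × (0.707 × 12) = 1642 N/mm → adequate.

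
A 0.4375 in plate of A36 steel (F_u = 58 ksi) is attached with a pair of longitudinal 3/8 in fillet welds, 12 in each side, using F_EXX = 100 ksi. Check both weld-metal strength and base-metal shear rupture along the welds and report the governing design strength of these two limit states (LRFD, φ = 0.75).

φR_n ≈ 274 kips (base-metal shear rupture governs)

t_e = 0.707 × 0.375 = 0.2651 in; L = 24 in.
Weld metal: φR_n = 0.75 × 0.6 × 100 × 0.2651 × 24 = 286.3 kips.
Base metal (shear rupture): φR_n = 0.75 × 0.6 × 58 × 0.4375 × 24 = 274 kips.
Governing: base-metal shear rupture.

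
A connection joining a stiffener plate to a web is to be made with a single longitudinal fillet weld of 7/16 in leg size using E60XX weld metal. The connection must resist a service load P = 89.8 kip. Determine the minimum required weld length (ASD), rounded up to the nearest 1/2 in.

L = 16.5 in

E60XX → F_EXX = 60 ksi.
Throat t_e = 0.707 × 0.4375 = 0.3093 in.
r_n/Ω = (0.6 × 60 × 0.3093) / 2.0 = 5.568 kip/in.
L_req = P / (r_n/Ω) = 89.8 / 5.568 = 16.13 in total.
Round up → use L = 16.5 in.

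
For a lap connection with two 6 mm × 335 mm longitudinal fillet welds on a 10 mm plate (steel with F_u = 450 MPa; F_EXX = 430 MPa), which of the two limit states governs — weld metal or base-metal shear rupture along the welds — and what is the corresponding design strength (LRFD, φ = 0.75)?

φR_n ≈ 550 kN (weld metal governs)

t_e = 0.707 × 6 = 4.242 mm; L = 670 mm.
Weld metal: φR_n = 0.75 × 0.6 × 430 × 4.242 × 670 × 10⁻³ = 550 kN.
Base metal (shear rupture): φR_n = 0.75 × 0.6 × 450 × 10 × 670 × 10⁻³ = 1357 kN.
Governing: weld metal.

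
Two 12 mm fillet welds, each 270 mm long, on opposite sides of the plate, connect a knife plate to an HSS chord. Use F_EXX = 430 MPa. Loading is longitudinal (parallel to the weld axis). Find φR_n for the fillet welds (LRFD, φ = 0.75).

φR_n ≈ 886 kN

Effective throat t_e = 0.707 × 12 = 8.484 mm.
Total length L = 540 mm; A_we = 8.484 × 540 = 4581 mm².
F_nw = 0.6 F_EXX = 0.6 × 430 = 258 MPa.
φR_n = 0.75 × 258 × 4581 × 10⁻³ = 886.5 kN.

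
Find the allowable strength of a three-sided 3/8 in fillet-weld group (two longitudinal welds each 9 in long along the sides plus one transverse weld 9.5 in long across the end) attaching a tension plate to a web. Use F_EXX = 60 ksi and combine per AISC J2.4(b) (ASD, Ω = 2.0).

t_e = 0.707 × 0.375 = 0.2651 in.
R_nwl = 0.6 × 60 × 0.2651 × 18 = 171.8 kips (longitudinal, 2 welds).
R_nwt = 0.6 × 60 × 0.2651 × 9.5 = 90.67 kips (transverse, base value).
(i) R_nwl + R_nwt = 262.5 kips; (ii) 0.85 R_nwl + 1.5 R_nwt = 282 kips.
R_n = max = 282 kips [governs: (ii)]; R_n/Ω = 141 kips.

R_n/Ω ≈ 141 kips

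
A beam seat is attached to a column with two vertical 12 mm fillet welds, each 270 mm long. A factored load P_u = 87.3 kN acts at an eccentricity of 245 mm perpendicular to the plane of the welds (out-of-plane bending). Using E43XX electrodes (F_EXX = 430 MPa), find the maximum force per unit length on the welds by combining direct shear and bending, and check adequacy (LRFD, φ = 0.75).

f_max ≈ 895 N/mm; adequate

L_w = 2 × 270 = 540 mm; section modulus (unit throat) S = 2 × L²/6 = 24300 mm².
Direct shear f_v = P/L_w = 87.3×10³/540 = 161.7 N/mm.
Moment M = P × e = 87.3×10³ × 245 = 21388000 N·mm; bending f_b = M/S = 880.2 N/mm.
f_max = √(f_v² + f_b²) = √(161.7² + 880.2²) = 894.9 N/mm.
φr_n = 0.75 × 0.6 × 430 × (0.707 × 12) = 1642 N/mm → adequate.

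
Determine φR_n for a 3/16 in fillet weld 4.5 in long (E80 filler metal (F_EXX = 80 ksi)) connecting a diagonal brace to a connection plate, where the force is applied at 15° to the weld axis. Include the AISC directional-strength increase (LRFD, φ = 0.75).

t_e = 0.707 × 0.1875 = 0.1326 in; A_we = 0.1326 × 4.5 = 0.5965 in².
Directional factor: 1.0 + 0.5 sin^1.5(15°) = 1.066.
F_nw = 0.6 × 80 × 1.066 = 51.16 ksi.
φR_n = 0.75 × 51.16 × 0.5965 = 22.89 kip.

φR_n ≈ 22.9 kip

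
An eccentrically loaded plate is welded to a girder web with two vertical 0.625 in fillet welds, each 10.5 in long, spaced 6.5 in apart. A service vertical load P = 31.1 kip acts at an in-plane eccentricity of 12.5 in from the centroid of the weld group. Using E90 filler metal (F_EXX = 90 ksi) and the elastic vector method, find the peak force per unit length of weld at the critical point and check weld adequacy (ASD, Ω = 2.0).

f_max ≈ 6.69 kip/in; adequate

Total weld length L_w = 21 in. Treat welds as unit-width lines.
Polar moment about centroid: J = 2[d³/12 + d(b/2)²] = 2[10.5³/12 + 10.5×3.25²] = 414.8 in³.
Direct shear f_v = P/L_w = 31.1 / 21 = 1.481 kip/in (vertical).
Torsion M = P·e = 31.1 × 12.5 = 388.75 kip·in.
Critical point at (x, y) = (3.25, 5.25) from centroid. f_tx = M·y/J = 4.921 kip/in; f_ty = M·x/J = 3.046 kip/in.
Resultant f_max = √[f_tx² + (f_v + f_ty)²] = √[4.921² + (1.481 + 3.046)²] = 6.687 kip/in.
Capacity per unit length: r_n/Ω = (1/2.0) × 0.6 × 90 × (0.707 × 0.625) = 11.93 kip/in.
6.687 ≤ 11.93 → adequate.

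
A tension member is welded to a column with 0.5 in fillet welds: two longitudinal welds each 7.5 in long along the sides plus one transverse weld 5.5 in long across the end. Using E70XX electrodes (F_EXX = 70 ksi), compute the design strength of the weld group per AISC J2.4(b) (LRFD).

t_e = 0.707 × 0.5 = 0.3535 in.
R_nwl = 0.6 × 70 × 0.3535 × 15 = 222.7 kips (longitudinal, 2 welds).
R_nwt = 0.6 × 70 × 0.3535 × 5.5 = 81.66 kips (transverse, base value).
(i) R_nwl + R_nwt = 304.4 kips; (ii) 0.85 R_nwl + 1.5 R_nwt = 311.8 kips.
R_n = max = 311.8 kips [governs: (ii)]; φR_n = 233.8 kips.

φR_n ≈ 234 kips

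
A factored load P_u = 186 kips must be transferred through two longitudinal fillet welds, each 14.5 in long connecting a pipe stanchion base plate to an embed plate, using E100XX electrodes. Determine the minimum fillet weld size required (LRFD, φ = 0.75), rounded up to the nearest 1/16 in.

w = 1/4 in

E100XX → F_EXX = 100 ksi.
Total weld length L = 29 in.
Required throat t_e = P_u / (φ × 0.6 F_EXX × L) = 186 / (0.75 × 0.6 × 100 × 29) = 0.1425 in.
Required leg w = t_e / 0.707 = 0.2016 in → use 1/4 in.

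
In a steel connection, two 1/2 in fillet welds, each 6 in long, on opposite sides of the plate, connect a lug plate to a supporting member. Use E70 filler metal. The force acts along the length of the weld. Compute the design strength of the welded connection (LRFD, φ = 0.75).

E70XX → F_EXX = 70 ksi.
Effective throat t_e = 0.707 × 0.5 = 0.3535 in.
Total length L = 12 in; A_we = 0.3535 × 12 = 4.242 in².
F_nw = 0.6 F_EXX = 0.6 × 70 = 42 ksi.
φR_n = 0.75 × 42 × 4.242 = 133.6 kip.

φR_n ≈ 134 kip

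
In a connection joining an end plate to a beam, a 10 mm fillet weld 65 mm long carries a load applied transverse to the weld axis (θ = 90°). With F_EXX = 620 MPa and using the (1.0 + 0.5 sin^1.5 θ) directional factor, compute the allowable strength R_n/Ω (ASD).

R_n/Ω ≈ 128 kN

t_e = 0.707 × 10 = 7.07 mm; A_we = 7.07 × 65 = 459.5 mm².
Directional factor: 1.0 + 0.5 sin^1.5(90°) = 1.5.
F_nw = 0.6 × 620 × 1.5 = 558 MPa.
R_n/Ω = (558 × 459.5) / 2.0 × 10⁻³ = 128.2 kN.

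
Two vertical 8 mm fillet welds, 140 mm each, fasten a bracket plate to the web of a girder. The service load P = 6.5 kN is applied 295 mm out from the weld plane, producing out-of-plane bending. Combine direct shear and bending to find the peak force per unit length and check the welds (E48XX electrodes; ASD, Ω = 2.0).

E48XX → F_EXX = 480 MPa.
L_w = 2 × 140 = 280 mm; section modulus (unit throat) S = 2 × L²/6 = 6533 mm².
Direct shear f_v = P/L_w = 6.5×10³/280 = 23.21 N/mm.
Moment M = P × e = 6.5×10³ × 295 = 1917500 N·mm; bending f_b = M/S = 293.5 N/mm.
f_max = √(f_v² + f_b²) = √(23.21² + 293.5²) = 294.4 N/mm.
r_n/Ω = (1/2.0) × 0.6 × 480 × (0.707 × 8) = 814.5 N/mm → adequate.

f_max ≈ 294 N/mm; adequate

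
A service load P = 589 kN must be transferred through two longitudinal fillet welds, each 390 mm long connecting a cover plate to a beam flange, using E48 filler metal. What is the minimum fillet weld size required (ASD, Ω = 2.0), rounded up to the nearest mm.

E48XX → F_EXX = 480 MPa.
Total weld length L = 780 mm.
Required throat t_e = P × Ω / (0.6 F_EXX × L) = 589 × 2.0 / (0.6 × 480 × 780 × 10⁻³) = 5.244 mm.
Required leg w = t_e / 0.707 = 7.417 mm → use 8 mm.

w = 8 mm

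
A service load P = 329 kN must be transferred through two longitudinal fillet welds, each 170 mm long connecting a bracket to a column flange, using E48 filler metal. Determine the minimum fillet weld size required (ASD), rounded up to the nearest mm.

w = 10 mm

E48XX → F_EXX = 480 MPa.
Total weld length L = 340 mm.
Required throat t_e = P × Ω / (0.6 F_EXX × L) = 329 × 2.0 / (0.6 × 480 × 340 × 10⁻³) = 6.72 mm.
Required leg w = t_e / 0.707 = 9.505 mm → use 10 mm.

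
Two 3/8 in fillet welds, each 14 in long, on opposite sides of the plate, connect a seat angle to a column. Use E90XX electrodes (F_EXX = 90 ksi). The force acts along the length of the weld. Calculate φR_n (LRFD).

Effective throat t_e = 0.707 × 0.375 = 0.2651 in.
Total length L = 28 in; A_we = 0.2651 × 28 = 7.423 in².
F_nw = 0.6 F_EXX = 0.6 × 90 = 54 ksi.
φR_n = 0.75 × 54 × 7.423 = 300.7 kips.

φR_n ≈ 301 kips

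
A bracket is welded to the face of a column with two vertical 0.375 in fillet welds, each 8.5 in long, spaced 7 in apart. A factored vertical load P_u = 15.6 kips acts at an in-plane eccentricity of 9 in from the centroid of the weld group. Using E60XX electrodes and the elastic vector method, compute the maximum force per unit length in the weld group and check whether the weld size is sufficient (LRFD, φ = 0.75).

E60XX → F_EXX = 60 ksi.
Total weld length L_w = 17 in. Treat welds as unit-width lines.
Polar moment about centroid: J = 2[d³/12 + d(b/2)²] = 2[8.5³/12 + 8.5×3.5²] = 310.6 in³.
Direct shear f_v = P/L_w = 15.6 / 17 = 0.9176 kip/in (vertical).
Torsion M = P·e = 15.6 × 9 = 140.4 kip·in.
Critical point at (x, y) = (3.5, 4.25) from centroid. f_tx = M·y/J = 1.921 kip/in; f_ty = M·x/J = 1.582 kip/in.
Resultant f_max = √[f_tx² + (f_v + f_ty)²] = √[1.921² + (0.9176 + 1.582)²] = 3.153 kip/in.
Capacity per unit length: φr_n = 0.75 × 0.6 × 60 × (0.707 × 0.375) = 7.158 kip/in.
3.153 ≤ 7.158 → adequate.

f_max ≈ 3.15 kip/in; adequate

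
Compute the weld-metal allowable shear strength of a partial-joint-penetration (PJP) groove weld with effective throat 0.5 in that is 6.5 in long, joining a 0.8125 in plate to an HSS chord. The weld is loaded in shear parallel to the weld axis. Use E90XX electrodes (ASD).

E90XX → F_EXX = 90 ksi.
Effective throat (given) t_e = 0.5 in.
A_we = 0.5 × 6.5 = 3.25 in².
F_nw = 0.6 F_EXX = 54 ksi.
R_n/Ω = (54 × 3.25) / 2.0 = 87.75 kips.

R_n/Ω ≈ 87.8 kips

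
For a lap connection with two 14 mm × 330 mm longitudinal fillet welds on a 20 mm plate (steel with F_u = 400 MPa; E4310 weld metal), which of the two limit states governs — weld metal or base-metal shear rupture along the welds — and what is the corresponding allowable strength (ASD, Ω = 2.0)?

R_n/Ω ≈ 843 kN (weld metal governs)

E43XX → F_EXX = 430 MPa.
t_e = 0.707 × 14 = 9.898 mm; L = 660 mm.
Weld metal: R_n/Ω = (1/2.0) × 0.6 × 430 × 9.898 × 660 × 10⁻³ = 842.7 kN.
Base metal (shear rupture): R_n/Ω = (1/2.0) × 0.6 × 400 × 20 × 660 × 10⁻³ = 1584 kN.
Governing: weld metal.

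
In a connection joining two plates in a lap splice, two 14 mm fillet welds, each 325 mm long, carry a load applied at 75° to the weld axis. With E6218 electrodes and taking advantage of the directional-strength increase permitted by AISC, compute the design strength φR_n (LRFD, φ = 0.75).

φR_n ≈ 2650 kN

E62XX → F_EXX = 620 MPa.
t_e = 0.707 × 14 = 9.898 mm; A_we = 9.898 × 650 = 6434 mm².
Directional factor: 1.0 + 0.5 sin^1.5(75°) = 1.475.
F_nw = 0.6 × 620 × 1.475 = 548.6 MPa.
φR_n = 0.75 × 548.6 × 6434 × 10⁻³ = 2647 kN.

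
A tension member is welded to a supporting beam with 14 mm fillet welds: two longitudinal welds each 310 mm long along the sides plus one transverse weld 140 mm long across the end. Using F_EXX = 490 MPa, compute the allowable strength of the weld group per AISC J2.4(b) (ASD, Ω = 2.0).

t_e = 0.707 × 14 = 9.898 mm.
R_nwl = 0.6 × 490 × 9.898 × 620 × 10⁻³ = 1804 kN (longitudinal, 2 welds).
R_nwt = 0.6 × 490 × 9.898 × 140 × 10⁻³ = 407.4 kN (transverse, base value).
(i) R_nwl + R_nwt = 2212 kN; (ii) 0.85 R_nwl + 1.5 R_nwt = 2145 kN.
R_n = max = 2212 kN [governs: (i)]; R_n/Ω = 1106 kN.

R_n/Ω ≈ 1110 kN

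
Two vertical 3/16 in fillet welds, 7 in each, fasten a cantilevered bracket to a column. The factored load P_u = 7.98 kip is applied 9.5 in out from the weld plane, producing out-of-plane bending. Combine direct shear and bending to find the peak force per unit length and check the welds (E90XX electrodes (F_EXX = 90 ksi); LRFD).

L_w = 2 × 7 = 14 in; section modulus (unit throat) S = 2 × L²/6 = 16.33 in².
Direct shear f_v = P/L_w = 7.98/14 = 0.57 kip/in.
Moment M = P × e = 7.98 × 9.5 = 75.81 kip·in; bending f_b = M/S = 4.641 kip/in.
f_max = √(f_v² + f_b²) = √(0.57² + 4.641²) = 4.676 kip/in.
φr_n = 0.75 × 0.6 × 90 × (0.707 × 0.1875) = 5.369 kip/in → adequate.

f_max ≈ 4.68 kip/in; adequate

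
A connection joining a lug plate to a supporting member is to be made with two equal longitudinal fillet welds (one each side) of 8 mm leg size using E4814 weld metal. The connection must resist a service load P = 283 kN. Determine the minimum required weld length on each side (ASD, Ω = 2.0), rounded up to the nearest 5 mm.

E48XX → F_EXX = 480 MPa.
Throat t_e = 0.707 × 8 = 5.656 mm.
r_n/Ω = (0.6 × 480 × 5.656) / 2.0 = 814.5 N/mm = 0.8145 kN/mm.
L_req = P / (r_n/Ω) = 283 / 0.8145 = 347.5 mm total.
Per side: 347.5 / 2 = 173.7 mm.
Round up → use L = 175 mm on each side.

L = 175 mm on each side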